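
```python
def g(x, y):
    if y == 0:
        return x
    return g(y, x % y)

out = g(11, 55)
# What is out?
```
Call trace:
g(x=11, y=55)
  g(x=55, y=11)
    g(x=11, y=0)
    -> return 11
  -> return 11
-> return 11

Final answer: 11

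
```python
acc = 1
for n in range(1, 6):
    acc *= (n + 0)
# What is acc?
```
Trace:
  acc=1
  acc=1, n=1
  acc=2, n=2
  acc=6, n=3
  acc=24, n=4
  acc=120, n=5

Final answer: 120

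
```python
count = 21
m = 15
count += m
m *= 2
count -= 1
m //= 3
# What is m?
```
Trace:
  count=21
  count=21, m=15
  count=36, m=15
  count=36, m=30
  count=35, m=30
  count=35, m=10

Final answer: 10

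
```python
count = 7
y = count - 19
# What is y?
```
Trace:
  count=7
  count=7, y=-12

Final answer: -12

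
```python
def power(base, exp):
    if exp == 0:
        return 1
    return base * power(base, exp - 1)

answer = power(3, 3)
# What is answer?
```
Call trace:
power(base=3, exp=3)
  power(base=3, exp=2)
    power(base=3, exp=1)
      power(base=3, exp=0)
      -> return 1
    -> return 3
  -> return 9
-> return 27

Final answer: 27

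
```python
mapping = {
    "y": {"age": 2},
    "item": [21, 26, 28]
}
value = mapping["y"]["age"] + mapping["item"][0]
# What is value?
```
Trace:
  mapping={'y': {'age': 2}, 'item': [21, 26, 28]}
  mapping={'y': {'age': 2}, 'item': [21, 26, 28]}, value=23

Final answer: 23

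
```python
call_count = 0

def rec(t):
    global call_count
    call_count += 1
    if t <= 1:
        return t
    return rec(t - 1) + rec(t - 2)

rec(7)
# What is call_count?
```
Call trace (a repeated sub-call is expanded the first time; later identical calls just restate its return value):
rec(t=7)
  rec(t=6)
    rec(t=5)
      rec(t=4)
        rec(t=3)
          rec(t=2)
            rec(t=1)
            -> return 1
            rec(t=0)
            -> return 0
          -> return 1
          rec(t=1)
          -> return 1
        -> return 2
        rec(t=2) -> return 1  (same call as traced above)
      -> return 3
      rec(t=3) -> return 2  (same call as traced above)
    -> return 5
    rec(t=4) -> return 3  (same call as traced above)
  -> return 8
  rec(t=5) -> return 5  (same call as traced above)
-> return 13

call_count is incremented once per call, so count the calls in each subtree. Let C(t) = number of calls made by rec(t).
C(0) = C(1) = 1 (base case, no recursion); C(t) = 1 + C(t - 1) + C(t - 2) otherwise.
C(2) = 1 + C(1) + C(0) = 1 + 1 + 1 = 3
C(3) = 1 + C(2) + C(1) = 1 + 3 + 1 = 5
C(4) = 1 + C(3) + C(2) = 1 + 5 + 3 = 9
C(5) = 1 + C(4) + C(3) = 1 + 9 + 5 = 15
C(6) = 1 + C(5) + C(4) = 1 + 15 + 9 = 25
C(7) = 1 + C(6) + C(5) = 1 + 25 + 15 = 41
call_count = C(7) = 41

Final answer: 41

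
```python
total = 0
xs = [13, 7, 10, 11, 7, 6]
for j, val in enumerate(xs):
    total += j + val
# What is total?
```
Trace:
  total=0
  total=13, j=0, val=13
  total=21, j=1, val=7
  total=33, j=2, val=10
  total=47, j=3, val=11
  total=58, j=4, val=7
  total=69, j=5, val=6

Final answer: 69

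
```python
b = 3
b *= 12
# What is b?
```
Trace:
  b=3
  b=36

Final answer: 36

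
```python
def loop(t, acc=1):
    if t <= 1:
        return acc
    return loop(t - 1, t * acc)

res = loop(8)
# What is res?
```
Call trace:
loop(t=8, acc=1)
  loop(t=7, acc=8)
    loop(t=6, acc=56)
      loop(t=5, acc=336)
        loop(t=4, acc=1680)
          loop(t=3, acc=6720)
            loop(t=2, acc=20160)
              loop(t=1, acc=40320)
              -> return 40320
            -> return 40320
          -> return 40320
        -> return 40320
      -> return 40320
    -> return 40320
  -> return 40320
-> return 40320

Final answer: 40320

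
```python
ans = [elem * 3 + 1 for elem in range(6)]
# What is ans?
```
Trace:
  elem=0
  elem=1
  elem=2
  elem=3
  elem=4
  elem=5
  ans=[1, 4, 7, 10, 13, 16]

Final answer: [1, 4, 7, 10, 13, 16]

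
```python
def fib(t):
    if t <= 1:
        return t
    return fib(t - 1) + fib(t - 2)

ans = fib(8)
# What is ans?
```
Call trace (a repeated sub-call is expanded the first time; later identical calls just restate its return value):
fib(t=8)
  fib(t=7)
    fib(t=6)
      fib(t=5)
        fib(t=4)
          fib(t=3)
            fib(t=2)
              fib(t=1)
              -> return 1
              fib(t=0)
              -> return 0
            -> return 1
            fib(t=1)
            -> return 1
          -> return 2
          fib(t=2) -> return 1  (same call as traced above)
        -> return 3
        fib(t=3) -> return 2  (same call as traced above)
      -> return 5
      fib(t=4) -> return 3  (same call as traced above)
    -> return 8
    fib(t=5) -> return 5  (same call as traced above)
  -> return 13
  fib(t=6) -> return 8  (same call as traced above)
-> return 21

Final answer: 21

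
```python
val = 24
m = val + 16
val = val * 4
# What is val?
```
Trace:
  val=24
  val=24, m=40
  val=96, m=40

Final answer: 96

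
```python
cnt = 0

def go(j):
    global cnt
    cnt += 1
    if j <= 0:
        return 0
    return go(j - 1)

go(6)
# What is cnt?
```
Call trace:
go(j=6)
  go(j=5)
    go(j=4)
      go(j=3)
        go(j=2)
          go(j=1)
            go(j=0)
            -> return 0
          -> return 0
        -> return 0
      -> return 0
    -> return 0
  -> return 0
-> return 0

cnt is incremented once per call. go is entered once for each j = 6, 5, 4, 3, 2, 1, 0 (the j <= 0 call returns without recursing), i.e. 6 + 1 calls.
cnt = 7

Final answer: 7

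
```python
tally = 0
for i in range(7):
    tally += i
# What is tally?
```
Trace:
  tally=0
  tally=0, i=0
  tally=1, i=1
  tally=3, i=2
  tally=6, i=3
  tally=10, i=4
  tally=15, i=5
  tally=21, i=6

Final answer: 21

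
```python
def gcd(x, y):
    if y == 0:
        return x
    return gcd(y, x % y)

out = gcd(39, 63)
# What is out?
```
Call trace:
gcd(x=39, y=63)
  gcd(x=63, y=39)
    gcd(x=39, y=24)
      gcd(x=24, y=15)
        gcd(x=15, y=9)
          gcd(x=9, y=6)
            gcd(x=6, y=3)
              gcd(x=3, y=0)
              -> return 3
            -> return 3
          -> return 3
        -> return 3
      -> return 3
    -> return 3
  -> return 3
-> return 3

Final answer: 3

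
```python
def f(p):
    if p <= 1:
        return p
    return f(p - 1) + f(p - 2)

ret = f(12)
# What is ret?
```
Call trace (a repeated sub-call is expanded the first time; later identical calls just restate its return value):
f(p=12)
  f(p=11)
    f(p=10)
      f(p=9)
        f(p=8)
          f(p=7)
            f(p=6)
              f(p=5)
                f(p=4)
                  f(p=3)
                    f(p=2)
                      f(p=1)
                      -> return 1
                      f(p=0)
                      -> return 0
                    -> return 1
                    f(p=1)
                    -> return 1
                  -> return 2
                  f(p=2) -> return 1  (same call as traced above)
                -> return 3
                f(p=3) -> return 2  (same call as traced above)
              -> return 5
              f(p=4) -> return 3  (same call as traced above)
            -> return 8
            f(p=5) -> return 5  (same call as traced above)
          -> return 13
          f(p=6) -> return 8  (same call as traced above)
        -> return 21
        f(p=7) -> return 13  (same call as traced above)
      -> return 34
      f(p=8) -> return 21  (same call as traced above)
    -> return 55
    f(p=9) -> return 34  (same call as traced above)
  -> return 89
  f(p=10) -> return 55  (same call as traced above)
-> return 144

Final answer: 144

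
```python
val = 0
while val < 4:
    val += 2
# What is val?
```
Trace:
  val=0
  val=2
  val=4

Final answer: 4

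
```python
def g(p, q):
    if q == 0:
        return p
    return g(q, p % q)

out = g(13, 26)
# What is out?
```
Call trace:
g(p=13, q=26)
  g(p=26, q=13)
    g(p=13, q=0)
    -> return 13
  -> return 13
-> return 13

Final answer: 13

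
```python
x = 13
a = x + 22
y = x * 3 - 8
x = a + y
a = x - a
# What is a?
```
Trace:
  x=13
  x=13, a=35
  x=13, a=35, y=31
  x=66, a=35, y=31
  x=66, a=31, y=31

Final answer: 31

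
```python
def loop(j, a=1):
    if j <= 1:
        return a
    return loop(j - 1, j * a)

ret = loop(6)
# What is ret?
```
Call trace:
loop(j=6, a=1)
  loop(j=5, a=6)
    loop(j=4, a=30)
      loop(j=3, a=120)
        loop(j=2, a=360)
          loop(j=1, a=720)
          -> return 720
        -> return 720
      -> return 720
    -> return 720
  -> return 720
-> return 720

Final answer: 720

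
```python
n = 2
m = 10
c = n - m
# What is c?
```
Trace:
  n=2
  n=2, m=10
  n=2, m=10, c=-8

Final answer: -8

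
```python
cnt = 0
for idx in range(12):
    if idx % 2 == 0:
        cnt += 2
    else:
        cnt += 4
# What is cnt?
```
Trace:
  cnt=0
  cnt=2, idx=0
  cnt=6, idx=1
  cnt=8, idx=2
  cnt=12, idx=3
  cnt=14, idx=4
  cnt=18, idx=5
  cnt=20, idx=6
  cnt=24, idx=7
  cnt=26, idx=8
  cnt=30, idx=9
  cnt=32, idx=10
  cnt=36, idx=11

Final answer: 36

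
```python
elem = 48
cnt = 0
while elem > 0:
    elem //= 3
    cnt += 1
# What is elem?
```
Trace:
  elem=48
  elem=48, cnt=0
  elem=16, cnt=1
  elem=5, cnt=2
  elem=1, cnt=3
  elem=0, cnt=4

Final answer: 0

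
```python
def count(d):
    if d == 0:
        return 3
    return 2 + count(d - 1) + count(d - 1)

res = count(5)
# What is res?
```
Call trace (a repeated sub-call is expanded the first time; later identical calls just restate its return value):
count(d=5)
  count(d=4)
    count(d=3)
      count(d=2)
        count(d=1)
          count(d=0)
          -> return 3
          count(d=0)
          -> return 3
        -> return 8
        count(d=1) -> return 8  (same call as traced above)
      -> return 18
      count(d=2) -> return 18  (same call as traced above)
    -> return 38
    count(d=3) -> return 38  (same call as traced above)
  -> return 78
  count(d=4) -> return 78  (same call as traced above)
-> return 158

Final answer: 158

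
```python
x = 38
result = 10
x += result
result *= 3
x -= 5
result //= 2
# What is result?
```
Trace:
  x=38
  x=38, result=10
  x=48, result=10
  x=48, result=30
  x=43, result=30
  x=43, result=15

Final answer: 15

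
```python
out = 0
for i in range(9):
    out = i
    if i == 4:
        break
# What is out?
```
Trace:
  out=0
  out=0, i=0
  out=1, i=1
  out=2, i=2
  out=3, i=3
  out=4, i=4

Final answer: 4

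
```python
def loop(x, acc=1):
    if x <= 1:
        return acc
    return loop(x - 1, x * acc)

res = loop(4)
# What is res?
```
Call trace:
loop(x=4, acc=1)
  loop(x=3, acc=4)
    loop(x=2, acc=12)
      loop(x=1, acc=24)
      -> return 24
    -> return 24
  -> return 24
-> return 24

Final answer: 24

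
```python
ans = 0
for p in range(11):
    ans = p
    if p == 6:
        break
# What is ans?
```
Trace:
  ans=0
  ans=0, p=0
  ans=1, p=1
  ans=2, p=2
  ans=3, p=3
  ans=4, p=4
  ans=5, p=5
  ans=6, p=6

Final answer: 6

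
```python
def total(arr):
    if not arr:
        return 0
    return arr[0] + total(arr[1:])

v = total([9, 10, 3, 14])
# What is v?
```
Call trace:
total(arr=[9, 10, 3, 14])
  total(arr=[10, 3, 14])
    total(arr=[3, 14])
      total(arr=[14])
        total(arr=[])
        -> return 0
      -> return 14
    -> return 17
  -> return 27
-> return 36

Final answer: 36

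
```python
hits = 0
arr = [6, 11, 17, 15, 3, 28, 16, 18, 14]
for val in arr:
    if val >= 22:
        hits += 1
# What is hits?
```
Trace:
  hits=0
  hits=0, val=6
  hits=0, val=11
  hits=0, val=17
  hits=0, val=15
  hits=0, val=3
  hits=1, val=28
  hits=1, val=16
  hits=1, val=18
  hits=1, val=14

Final answer: 1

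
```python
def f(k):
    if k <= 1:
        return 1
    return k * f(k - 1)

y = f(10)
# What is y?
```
Call trace:
f(k=10)
  f(k=9)
    f(k=8)
      f(k=7)
        f(k=6)
          f(k=5)
            f(k=4)
              f(k=3)
                f(k=2)
                  f(k=1)
                  -> return 1
                -> return 2
              -> return 6
            -> return 24
          -> return 120
        -> return 720
      -> return 5040
    -> return 40320
  -> return 362880
-> return 3628800

Final answer: 3628800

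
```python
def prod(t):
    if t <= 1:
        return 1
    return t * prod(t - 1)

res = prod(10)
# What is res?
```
Call trace:
prod(t=10)
  prod(t=9)
    prod(t=8)
      prod(t=7)
        prod(t=6)
          prod(t=5)
            prod(t=4)
              prod(t=3)
                prod(t=2)
                  prod(t=1)
                  -> return 1
                -> return 2
              -> return 6
            -> return 24
          -> return 120
        -> return 720
      -> return 5040
    -> return 40320
  -> return 362880
-> return 3628800

Final answer: 3628800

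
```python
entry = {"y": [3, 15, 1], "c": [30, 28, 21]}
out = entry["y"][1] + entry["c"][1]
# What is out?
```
Trace:
  entry={'y': [3, 15, 1], 'c': [30, 28, 21]}
  entry={'y': [3, 15, 1], 'c': [30, 28, 21]}, out=43

Final answer: 43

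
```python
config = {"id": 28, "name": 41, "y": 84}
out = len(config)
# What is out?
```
Trace:
  config={'id': 28, 'name': 41, 'y': 84}
  config={'id': 28, 'name': 41, 'y': 84}, out=3

Final answer: 3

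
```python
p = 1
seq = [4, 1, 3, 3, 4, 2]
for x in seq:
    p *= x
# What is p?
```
Trace:
  p=1
  p=4, x=4
  p=4, x=1
  p=12, x=3
  p=36, x=3
  p=144, x=4
  p=288, x=2

Final answer: 288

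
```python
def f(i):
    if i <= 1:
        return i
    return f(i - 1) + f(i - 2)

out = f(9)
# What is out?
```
Call trace (a repeated sub-call is expanded the first time; later identical calls just restate its return value):
f(i=9)
  f(i=8)
    f(i=7)
      f(i=6)
        f(i=5)
          f(i=4)
            f(i=3)
              f(i=2)
                f(i=1)
                -> return 1
                f(i=0)
                -> return 0
              -> return 1
              f(i=1)
              -> return 1
            -> return 2
            f(i=2) -> return 1  (same call as traced above)
          -> return 3
          f(i=3) -> return 2  (same call as traced above)
        -> return 5
        f(i=4) -> return 3  (same call as traced above)
      -> return 8
      f(i=5) -> return 5  (same call as traced above)
    -> return 13
    f(i=6) -> return 8  (same call as traced above)
  -> return 21
  f(i=7) -> return 13  (same call as traced above)
-> return 34

Final answer: 34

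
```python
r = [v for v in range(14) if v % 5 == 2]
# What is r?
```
Trace:
  v=0
  v=1
  v=2
  v=3
  v=4
  v=5
  v=6
  v=7
  v=8
  v=9
  v=10
  v=11
  v=12
  v=13
  r=[2, 7, 12]

Final answer: [2, 7, 12]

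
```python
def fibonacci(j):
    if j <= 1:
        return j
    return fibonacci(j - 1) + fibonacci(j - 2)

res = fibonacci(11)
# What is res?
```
Call trace (a repeated sub-call is expanded the first time; later identical calls just restate its return value):
fibonacci(j=11)
  fibonacci(j=10)
    fibonacci(j=9)
      fibonacci(j=8)
        fibonacci(j=7)
          fibonacci(j=6)
            fibonacci(j=5)
              fibonacci(j=4)
                fibonacci(j=3)
                  fibonacci(j=2)
                    fibonacci(j=1)
                    -> return 1
                    fibonacci(j=0)
                    -> return 0
                  -> return 1
                  fibonacci(j=1)
                  -> return 1
                -> return 2
                fibonacci(j=2) -> return 1  (same call as traced above)
              -> return 3
              fibonacci(j=3) -> return 2  (same call as traced above)
            -> return 5
            fibonacci(j=4) -> return 3  (same call as traced above)
          -> return 8
          fibonacci(j=5) -> return 5  (same call as traced above)
        -> return 13
        fibonacci(j=6) -> return 8  (same call as traced above)
      -> return 21
      fibonacci(j=7) -> return 13  (same call as traced above)
    -> return 34
    fibonacci(j=8) -> return 21  (same call as traced above)
  -> return 55
  fibonacci(j=9) -> return 34  (same call as traced above)
-> return 89

Final answer: 89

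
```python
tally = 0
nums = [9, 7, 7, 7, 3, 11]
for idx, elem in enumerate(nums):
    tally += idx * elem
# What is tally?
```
Trace:
  tally=0
  tally=0, idx=0, elem=9
  tally=7, idx=1, elem=7
  tally=21, idx=2, elem=7
  tally=42, idx=3, elem=7
  tally=54, idx=4, elem=3
  tally=109, idx=5, elem=11

Final answer: 109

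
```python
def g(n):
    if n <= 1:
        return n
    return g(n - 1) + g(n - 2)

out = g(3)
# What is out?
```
Call trace:
g(n=3)
  g(n=2)
    g(n=1)
    -> return 1
    g(n=0)
    -> return 0
  -> return 1
  g(n=1)
  -> return 1
-> return 2

Final answer: 2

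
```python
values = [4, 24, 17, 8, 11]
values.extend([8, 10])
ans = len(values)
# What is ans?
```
Trace:
  values=[4, 24, 17, 8, 11]
  values=[4, 24, 17, 8, 11, 8, 10]
  values=[4, 24, 17, 8, 11, 8, 10], ans=7

Final answer: 7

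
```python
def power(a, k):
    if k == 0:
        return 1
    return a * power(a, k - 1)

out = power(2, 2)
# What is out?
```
Call trace:
power(a=2, k=2)
  power(a=2, k=1)
    power(a=2, k=0)
    -> return 1
  -> return 2
-> return 4

Final answer: 4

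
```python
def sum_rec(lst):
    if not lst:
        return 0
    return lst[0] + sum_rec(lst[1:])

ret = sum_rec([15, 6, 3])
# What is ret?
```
Call trace:
sum_rec(lst=[15, 6, 3])
  sum_rec(lst=[6, 3])
    sum_rec(lst=[3])
      sum_rec(lst=[])
      -> return 0
    -> return 3
  -> return 9
-> return 24

Final answer: 24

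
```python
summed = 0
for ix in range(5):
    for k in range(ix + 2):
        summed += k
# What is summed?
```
Trace:
  summed=0
  summed=0, ix=0, k=0
  summed=1, ix=0, k=1
  summed=1, ix=1, k=0
  summed=2, ix=1, k=1
  summed=4, ix=1, k=2
  summed=4, ix=2, k=0
  summed=5, ix=2, k=1
  summed=7, ix=2, k=2
  summed=10, ix=2, k=3
  summed=10, ix=3, k=0
  summed=11, ix=3, k=1
  summed=13, ix=3, k=2
  summed=16, ix=3, k=3
  summed=20, ix=3, k=4
  summed=20, ix=4, k=0
  summed=21, ix=4, k=1
  summed=23, ix=4, k=2
  summed=26, ix=4, k=3
  summed=30, ix=4, k=4
  summed=35, ix=4, k=5

Final answer: 35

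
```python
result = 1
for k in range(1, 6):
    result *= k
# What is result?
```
Trace:
  result=1
  result=1, k=1
  result=2, k=2
  result=6, k=3
  result=24, k=4
  result=120, k=5

Final answer: 120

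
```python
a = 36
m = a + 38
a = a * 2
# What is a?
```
Trace:
  a=36
  a=36, m=74
  a=72, m=74

Final answer: 72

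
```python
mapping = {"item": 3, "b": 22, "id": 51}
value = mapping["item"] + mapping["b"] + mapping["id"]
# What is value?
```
Trace:
  mapping={'item': 3, 'b': 22, 'id': 51}
  mapping={'item': 3, 'b': 22, 'id': 51}, value=76

Final answer: 76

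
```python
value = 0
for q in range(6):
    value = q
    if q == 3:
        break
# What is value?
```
Trace:
  value=0
  value=0, q=0
  value=1, q=1
  value=2, q=2
  value=3, q=3

Final answer: 3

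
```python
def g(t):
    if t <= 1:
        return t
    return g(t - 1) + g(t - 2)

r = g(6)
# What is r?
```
Call trace (a repeated sub-call is expanded the first time; later identical calls just restate its return value):
g(t=6)
  g(t=5)
    g(t=4)
      g(t=3)
        g(t=2)
          g(t=1)
          -> return 1
          g(t=0)
          -> return 0
        -> return 1
        g(t=1)
        -> return 1
      -> return 2
      g(t=2) -> return 1  (same call as traced above)
    -> return 3
    g(t=3) -> return 2  (same call as traced above)
  -> return 5
  g(t=4) -> return 3  (same call as traced above)
-> return 8

Final answer: 8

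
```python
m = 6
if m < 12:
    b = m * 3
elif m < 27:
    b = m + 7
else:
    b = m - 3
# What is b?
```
Trace:
  m=6
  m=6, b=18

Final answer: 18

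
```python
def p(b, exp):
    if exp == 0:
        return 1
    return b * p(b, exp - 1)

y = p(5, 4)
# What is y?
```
Call trace:
p(b=5, exp=4)
  p(b=5, exp=3)
    p(b=5, exp=2)
      p(b=5, exp=1)
        p(b=5, exp=0)
        -> return 1
      -> return 5
    -> return 25
  -> return 125
-> return 625

Final answer: 625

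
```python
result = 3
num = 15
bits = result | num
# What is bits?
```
Trace:
  result=3
  result=3, num=15
  result=3, num=15, bits=15

Final answer: 15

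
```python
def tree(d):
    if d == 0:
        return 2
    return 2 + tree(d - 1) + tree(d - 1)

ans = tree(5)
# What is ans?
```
Call trace (a repeated sub-call is expanded the first time; later identical calls just restate its return value):
tree(d=5)
  tree(d=4)
    tree(d=3)
      tree(d=2)
        tree(d=1)
          tree(d=0)
          -> return 2
          tree(d=0)
          -> return 2
        -> return 6
        tree(d=1) -> return 6  (same call as traced above)
      -> return 14
      tree(d=2) -> return 14  (same call as traced above)
    -> return 30
    tree(d=3) -> return 30  (same call as traced above)
  -> return 62
  tree(d=4) -> return 62  (same call as traced above)
-> return 126

Final answer: 126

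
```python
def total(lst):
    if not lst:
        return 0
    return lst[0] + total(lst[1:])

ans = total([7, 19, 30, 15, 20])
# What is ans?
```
Call trace:
total(lst=[7, 19, 30, 15, 20])
  total(lst=[19, 30, 15, 20])
    total(lst=[30, 15, 20])
      total(lst=[15, 20])
        total(lst=[20])
          total(lst=[])
          -> return 0
        -> return 20
      -> return 35
    -> return 65
  -> return 84
-> return 91

Final answer: 91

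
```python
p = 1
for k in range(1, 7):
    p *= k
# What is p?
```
Trace:
  p=1
  p=1, k=1
  p=2, k=2
  p=6, k=3
  p=24, k=4
  p=120, k=5
  p=720, k=6

Final answer: 720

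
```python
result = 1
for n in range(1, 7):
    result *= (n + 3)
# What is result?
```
Trace:
  result=1
  result=4, n=1
  result=20, n=2
  result=120, n=3
  result=840, n=4
  result=6720, n=5
  result=60480, n=6

Final answer: 60480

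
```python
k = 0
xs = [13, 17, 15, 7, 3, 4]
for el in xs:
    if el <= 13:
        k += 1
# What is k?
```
Trace:
  k=0
  k=1, el=13
  k=1, el=17
  k=1, el=15
  k=2, el=7
  k=3, el=3
  k=4, el=4

Final answer: 4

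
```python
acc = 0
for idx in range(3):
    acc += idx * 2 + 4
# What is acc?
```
Trace:
  acc=0
  acc=4, idx=0
  acc=10, idx=1
  acc=18, idx=2

Final answer: 18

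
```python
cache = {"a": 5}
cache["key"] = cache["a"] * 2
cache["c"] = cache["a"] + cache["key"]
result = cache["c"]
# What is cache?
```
Trace:
  cache={'a': 5}
  cache={'a': 5, 'key': 10}
  cache={'a': 5, 'key': 10, 'c': 15}
  cache={'a': 5, 'key': 10, 'c': 15}, result=15

Final answer: {'a': 5, 'key': 10, 'c': 15}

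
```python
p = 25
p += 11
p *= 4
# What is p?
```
Trace:
  p=25
  p=36
  p=144

Final answer: 144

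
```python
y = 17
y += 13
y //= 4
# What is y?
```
Trace:
  y=17
  y=30
  y=7

Final answer: 7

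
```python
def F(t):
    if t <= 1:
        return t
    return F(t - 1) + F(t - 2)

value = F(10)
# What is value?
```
Call trace (a repeated sub-call is expanded the first time; later identical calls just restate its return value):
F(t=10)
  F(t=9)
    F(t=8)
      F(t=7)
        F(t=6)
          F(t=5)
            F(t=4)
              F(t=3)
                F(t=2)
                  F(t=1)
                  -> return 1
                  F(t=0)
                  -> return 0
                -> return 1
                F(t=1)
                -> return 1
              -> return 2
              F(t=2) -> return 1  (same call as traced above)
            -> return 3
            F(t=3) -> return 2  (same call as traced above)
          -> return 5
          F(t=4) -> return 3  (same call as traced above)
        -> return 8
        F(t=5) -> return 5  (same call as traced above)
      -> return 13
      F(t=6) -> return 8  (same call as traced above)
    -> return 21
    F(t=7) -> return 13  (same call as traced above)
  -> return 34
  F(t=8) -> return 21  (same call as traced above)
-> return 55

Final answer: 55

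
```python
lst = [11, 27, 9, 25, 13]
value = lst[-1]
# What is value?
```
Trace:
  lst=[11, 27, 9, 25, 13]
  lst=[11, 27, 9, 25, 13], value=13

Final answer: 13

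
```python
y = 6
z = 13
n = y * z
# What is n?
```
Trace:
  y=6
  y=6, z=13
  y=6, z=13, n=78

Final answer: 78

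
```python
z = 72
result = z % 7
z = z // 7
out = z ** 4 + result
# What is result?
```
Trace:
  z=72
  z=72, result=2
  z=10, result=2
  z=10, result=2, out=10002

Final answer: 2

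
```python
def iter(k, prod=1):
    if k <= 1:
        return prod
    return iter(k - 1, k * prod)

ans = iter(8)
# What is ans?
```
Call trace:
iter(k=8, prod=1)
  iter(k=7, prod=8)
    iter(k=6, prod=56)
      iter(k=5, prod=336)
        iter(k=4, prod=1680)
          iter(k=3, prod=6720)
            iter(k=2, prod=20160)
              iter(k=1, prod=40320)
              -> return 40320
            -> return 40320
          -> return 40320
        -> return 40320
      -> return 40320
    -> return 40320
  -> return 40320
-> return 40320

Final answer: 40320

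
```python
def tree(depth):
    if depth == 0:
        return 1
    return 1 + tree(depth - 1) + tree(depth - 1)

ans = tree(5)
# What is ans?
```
Call trace (a repeated sub-call is expanded the first time; later identical calls just restate its return value):
tree(depth=5)
  tree(depth=4)
    tree(depth=3)
      tree(depth=2)
        tree(depth=1)
          tree(depth=0)
          -> return 1
          tree(depth=0)
          -> return 1
        -> return 3
        tree(depth=1) -> return 3  (same call as traced above)
      -> return 7
      tree(depth=2) -> return 7  (same call as traced above)
    -> return 15
    tree(depth=3) -> return 15  (same call as traced above)
  -> return 31
  tree(depth=4) -> return 31  (same call as traced above)
-> return 63

Final answer: 63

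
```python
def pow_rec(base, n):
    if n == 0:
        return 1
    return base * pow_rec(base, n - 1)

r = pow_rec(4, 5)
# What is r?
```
Call trace:
pow_rec(base=4, n=5)
  pow_rec(base=4, n=4)
    pow_rec(base=4, n=3)
      pow_rec(base=4, n=2)
        pow_rec(base=4, n=1)
          pow_rec(base=4, n=0)
          -> return 1
        -> return 4
      -> return 16
    -> return 64
  -> return 256
-> return 1024

Final answer: 1024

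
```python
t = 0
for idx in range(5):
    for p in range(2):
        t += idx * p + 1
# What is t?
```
Trace:
  t=0
  t=1, idx=0, p=0
  t=2, idx=0, p=1
  t=3, idx=1, p=0
  t=5, idx=1, p=1
  t=6, idx=2, p=0
  t=9, idx=2, p=1
  t=10, idx=3, p=0
  t=14, idx=3, p=1
  t=15, idx=4, p=0
  t=20, idx=4, p=1

Final answer: 20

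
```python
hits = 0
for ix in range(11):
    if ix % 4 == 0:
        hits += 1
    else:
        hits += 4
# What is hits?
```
Trace:
  hits=0
  hits=1, ix=0
  hits=5, ix=1
  hits=9, ix=2
  hits=13, ix=3
  hits=14, ix=4
  hits=18, ix=5
  hits=22, ix=6
  hits=26, ix=7
  hits=27, ix=8
  hits=31, ix=9
  hits=35, ix=10

Final answer: 35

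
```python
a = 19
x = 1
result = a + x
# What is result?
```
Trace:
  a=19
  a=19, x=1
  a=19, x=1, result=20

Final answer: 20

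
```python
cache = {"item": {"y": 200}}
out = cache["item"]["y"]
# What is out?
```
Trace:
  cache={'item': {'y': 200}}
  cache={'item': {'y': 200}}, out=200

Final answer: 200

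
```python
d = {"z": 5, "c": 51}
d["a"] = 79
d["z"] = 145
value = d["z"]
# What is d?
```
Trace:
  d={'z': 5, 'c': 51}
  d={'z': 5, 'c': 51, 'a': 79}
  d={'z': 145, 'c': 51, 'a': 79}
  d={'z': 145, 'c': 51, 'a': 79}, value=145

Final answer: {'z': 145, 'c': 51, 'a': 79}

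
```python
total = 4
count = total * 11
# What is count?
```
Trace:
  total=4
  total=4, count=44

Final answer: 44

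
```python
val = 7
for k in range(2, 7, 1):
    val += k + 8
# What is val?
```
Trace:
  val=7
  val=17, k=2
  val=28, k=3
  val=40, k=4
  val=53, k=5
  val=67, k=6

Final answer: 67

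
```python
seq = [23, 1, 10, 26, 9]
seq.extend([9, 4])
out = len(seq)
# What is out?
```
Trace:
  seq=[23, 1, 10, 26, 9]
  seq=[23, 1, 10, 26, 9, 9, 4]
  seq=[23, 1, 10, 26, 9, 9, 4], out=7

Final answer: 7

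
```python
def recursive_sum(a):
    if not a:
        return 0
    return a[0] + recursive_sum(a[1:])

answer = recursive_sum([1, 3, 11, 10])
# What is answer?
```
Call trace:
recursive_sum(a=[1, 3, 11, 10])
  recursive_sum(a=[3, 11, 10])
    recursive_sum(a=[11, 10])
      recursive_sum(a=[10])
        recursive_sum(a=[])
        -> return 0
      -> return 10
    -> return 21
  -> return 24
-> return 25

Final answer: 25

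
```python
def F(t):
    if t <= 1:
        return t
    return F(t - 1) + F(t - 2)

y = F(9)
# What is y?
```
Call trace (a repeated sub-call is expanded the first time; later identical calls just restate its return value):
F(t=9)
  F(t=8)
    F(t=7)
      F(t=6)
        F(t=5)
          F(t=4)
            F(t=3)
              F(t=2)
                F(t=1)
                -> return 1
                F(t=0)
                -> return 0
              -> return 1
              F(t=1)
              -> return 1
            -> return 2
            F(t=2) -> return 1  (same call as traced above)
          -> return 3
          F(t=3) -> return 2  (same call as traced above)
        -> return 5
        F(t=4) -> return 3  (same call as traced above)
      -> return 8
      F(t=5) -> return 5  (same call as traced above)
    -> return 13
    F(t=6) -> return 8  (same call as traced above)
  -> return 21
  F(t=7) -> return 13  (same call as traced above)
-> return 34

Final answer: 34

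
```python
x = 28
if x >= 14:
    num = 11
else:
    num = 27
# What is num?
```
Trace:
  x=28
  x=28, num=11

Final answer: 11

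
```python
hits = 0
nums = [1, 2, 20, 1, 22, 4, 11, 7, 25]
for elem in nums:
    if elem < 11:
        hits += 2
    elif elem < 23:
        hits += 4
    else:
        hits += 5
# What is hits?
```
Trace:
  hits=0
  hits=2, elem=1
  hits=4, elem=2
  hits=8, elem=20
  hits=10, elem=1
  hits=14, elem=22
  hits=16, elem=4
  hits=20, elem=11
  hits=22, elem=7
  hits=27, elem=25

Final answer: 27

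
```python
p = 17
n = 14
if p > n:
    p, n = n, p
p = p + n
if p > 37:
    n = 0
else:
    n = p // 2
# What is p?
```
Trace:
  p=17
  p=17, n=14
  p=14, n=17
  p=31, n=17
  p=31, n=15

Final answer: 31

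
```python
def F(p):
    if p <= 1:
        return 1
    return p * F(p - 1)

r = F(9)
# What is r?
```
Call trace:
F(p=9)
  F(p=8)
    F(p=7)
      F(p=6)
        F(p=5)
          F(p=4)
            F(p=3)
              F(p=2)
                F(p=1)
                -> return 1
              -> return 2
            -> return 6
          -> return 24
        -> return 120
      -> return 720
    -> return 5040
  -> return 40320
-> return 362880

Final answer: 362880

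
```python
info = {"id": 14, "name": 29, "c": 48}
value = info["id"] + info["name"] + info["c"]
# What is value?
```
Trace:
  info={'id': 14, 'name': 29, 'c': 48}
  info={'id': 14, 'name': 29, 'c': 48}, value=91

Final answer: 91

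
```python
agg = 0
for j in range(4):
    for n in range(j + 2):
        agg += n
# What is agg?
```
Trace:
  agg=0
  agg=0, j=0, n=0
  agg=1, j=0, n=1
  agg=1, j=1, n=0
  agg=2, j=1, n=1
  agg=4, j=1, n=2
  agg=4, j=2, n=0
  agg=5, j=2, n=1
  agg=7, j=2, n=2
  agg=10, j=2, n=3
  agg=10, j=3, n=0
  agg=11, j=3, n=1
  agg=13, j=3, n=2
  agg=16, j=3, n=3
  agg=20, j=3, n=4

Final answer: 20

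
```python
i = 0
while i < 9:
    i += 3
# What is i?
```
Trace:
  i=0
  i=3
  i=6
  i=9

Final answer: 9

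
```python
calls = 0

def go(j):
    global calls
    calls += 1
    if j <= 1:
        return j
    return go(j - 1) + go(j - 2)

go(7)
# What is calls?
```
Call trace (a repeated sub-call is expanded the first time; later identical calls just restate its return value):
go(j=7)
  go(j=6)
    go(j=5)
      go(j=4)
        go(j=3)
          go(j=2)
            go(j=1)
            -> return 1
            go(j=0)
            -> return 0
          -> return 1
          go(j=1)
          -> return 1
        -> return 2
        go(j=2) -> return 1  (same call as traced above)
      -> return 3
      go(j=3) -> return 2  (same call as traced above)
    -> return 5
    go(j=4) -> return 3  (same call as traced above)
  -> return 8
  go(j=5) -> return 5  (same call as traced above)
-> return 13

calls is incremented once per call, so count the calls in each subtree. Let C(j) = number of calls made by go(j).
C(0) = C(1) = 1 (base case, no recursion); C(j) = 1 + C(j - 1) + C(j - 2) otherwise.
C(2) = 1 + C(1) + C(0) = 1 + 1 + 1 = 3
C(3) = 1 + C(2) + C(1) = 1 + 3 + 1 = 5
C(4) = 1 + C(3) + C(2) = 1 + 5 + 3 = 9
C(5) = 1 + C(4) + C(3) = 1 + 9 + 5 = 15
C(6) = 1 + C(5) + C(4) = 1 + 15 + 9 = 25
C(7) = 1 + C(6) + C(5) = 1 + 25 + 15 = 41
calls = C(7) = 41

Final answer: 41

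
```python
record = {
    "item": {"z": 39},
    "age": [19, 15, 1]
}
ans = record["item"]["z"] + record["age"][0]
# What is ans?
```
Trace:
  record={'item': {'z': 39}, 'age': [19, 15, 1]}
  record={'item': {'z': 39}, 'age': [19, 15, 1]}, ans=58

Final answer: 58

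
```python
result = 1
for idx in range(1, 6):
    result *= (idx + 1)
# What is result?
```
Trace:
  result=1
  result=2, idx=1
  result=6, idx=2
  result=24, idx=3
  result=120, idx=4
  result=720, idx=5

Final answer: 720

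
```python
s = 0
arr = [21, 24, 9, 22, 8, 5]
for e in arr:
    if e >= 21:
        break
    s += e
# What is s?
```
Trace:
  s=0
  s=0, e=21

Final answer: 0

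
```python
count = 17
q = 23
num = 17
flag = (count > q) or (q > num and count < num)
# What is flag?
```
Trace:
  count=17
  count=17, q=23
  count=17, q=23, num=17
  count=17, q=23, num=17, flag=False

Final answer: False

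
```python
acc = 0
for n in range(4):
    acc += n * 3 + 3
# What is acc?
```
Trace:
  acc=0
  acc=3, n=0
  acc=9, n=1
  acc=18, n=2
  acc=30, n=3

Final answer: 30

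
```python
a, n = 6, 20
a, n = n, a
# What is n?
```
Trace:
  a=6, n=20
  a=20, n=6

Final answer: 6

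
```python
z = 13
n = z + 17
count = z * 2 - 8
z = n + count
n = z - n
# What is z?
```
Trace:
  z=13
  z=13, n=30
  z=13, n=30, count=18
  z=48, n=30, count=18
  z=48, n=18, count=18

Final answer: 48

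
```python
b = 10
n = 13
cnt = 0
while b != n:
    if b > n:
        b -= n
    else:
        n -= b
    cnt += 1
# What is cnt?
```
Trace:
  b=10
  b=10, n=13
  b=10, n=13, cnt=0
  b=10, n=3, cnt=1
  b=7, n=3, cnt=2
  b=4, n=3, cnt=3
  b=1, n=3, cnt=4
  b=1, n=2, cnt=5
  b=1, n=1, cnt=6

Final answer: 6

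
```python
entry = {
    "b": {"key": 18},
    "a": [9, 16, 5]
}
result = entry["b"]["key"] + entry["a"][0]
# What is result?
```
Trace:
  entry={'b': {'key': 18}, 'a': [9, 16, 5]}
  entry={'b': {'key': 18}, 'a': [9, 16, 5]}, result=27

Final answer: 27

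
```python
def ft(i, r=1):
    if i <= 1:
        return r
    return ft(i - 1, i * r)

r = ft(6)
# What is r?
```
Call trace:
ft(i=6, r=1)
  ft(i=5, r=6)
    ft(i=4, r=30)
      ft(i=3, r=120)
        ft(i=2, r=360)
          ft(i=1, r=720)
          -> return 720
        -> return 720
      -> return 720
    -> return 720
  -> return 720
-> return 720

Final answer: 720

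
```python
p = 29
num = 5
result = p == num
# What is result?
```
Trace:
  p=29
  p=29, num=5
  p=29, num=5, result=False

Final answer: False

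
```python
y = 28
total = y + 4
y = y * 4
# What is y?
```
Trace:
  y=28
  y=28, total=32
  y=112, total=32

Final answer: 112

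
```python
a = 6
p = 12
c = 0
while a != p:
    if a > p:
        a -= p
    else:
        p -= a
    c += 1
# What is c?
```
Trace:
  a=6
  a=6, p=12
  a=6, p=12, c=0
  a=6, p=6, c=1

Final answer: 1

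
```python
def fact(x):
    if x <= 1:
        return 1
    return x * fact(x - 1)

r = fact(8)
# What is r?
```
Call trace:
fact(x=8)
  fact(x=7)
    fact(x=6)
      fact(x=5)
        fact(x=4)
          fact(x=3)
            fact(x=2)
              fact(x=1)
              -> return 1
            -> return 2
          -> return 6
        -> return 24
      -> return 120
    -> return 720
  -> return 5040
-> return 40320

Final answer: 40320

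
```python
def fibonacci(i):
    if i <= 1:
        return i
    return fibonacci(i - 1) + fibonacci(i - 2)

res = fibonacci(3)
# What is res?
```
Call trace:
fibonacci(i=3)
  fibonacci(i=2)
    fibonacci(i=1)
    -> return 1
    fibonacci(i=0)
    -> return 0
  -> return 1
  fibonacci(i=1)
  -> return 1
-> return 2

Final answer: 2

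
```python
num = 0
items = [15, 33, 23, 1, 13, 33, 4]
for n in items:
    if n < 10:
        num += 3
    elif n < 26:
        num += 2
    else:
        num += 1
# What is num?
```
Trace:
  num=0
  num=2, n=15
  num=3, n=33
  num=5, n=23
  num=8, n=1
  num=10, n=13
  num=11, n=33
  num=14, n=4

Final answer: 14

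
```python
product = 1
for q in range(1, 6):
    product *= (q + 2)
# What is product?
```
Trace:
  product=1
  product=3, q=1
  product=12, q=2
  product=60, q=3
  product=360, q=4
  product=2520, q=5

Final answer: 2520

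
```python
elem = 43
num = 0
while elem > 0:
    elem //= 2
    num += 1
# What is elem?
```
Trace:
  elem=43
  elem=43, num=0
  elem=21, num=1
  elem=10, num=2
  elem=5, num=3
  elem=2, num=4
  elem=1, num=5
  elem=0, num=6

Final answer: 0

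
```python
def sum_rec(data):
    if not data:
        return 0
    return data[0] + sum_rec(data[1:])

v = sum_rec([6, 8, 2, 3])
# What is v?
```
Call trace:
sum_rec(data=[6, 8, 2, 3])
  sum_rec(data=[8, 2, 3])
    sum_rec(data=[2, 3])
      sum_rec(data=[3])
        sum_rec(data=[])
        -> return 0
      -> return 3
    -> return 5
  -> return 13
-> return 19

Final answer: 19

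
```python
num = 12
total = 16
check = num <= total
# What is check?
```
Trace:
  num=12
  num=12, total=16
  num=12, total=16, check=True

Final answer: True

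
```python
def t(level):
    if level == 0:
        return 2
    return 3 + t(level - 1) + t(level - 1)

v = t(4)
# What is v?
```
Call trace (a repeated sub-call is expanded the first time; later identical calls just restate its return value):
t(level=4)
  t(level=3)
    t(level=2)
      t(level=1)
        t(level=0)
        -> return 2
        t(level=0)
        -> return 2
      -> return 7
      t(level=1) -> return 7  (same call as traced above)
    -> return 17
    t(level=2) -> return 17  (same call as traced above)
  -> return 37
  t(level=3) -> return 37  (same call as traced above)
-> return 77

Final answer: 77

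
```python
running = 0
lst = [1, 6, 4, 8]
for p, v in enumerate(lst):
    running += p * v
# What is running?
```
Trace:
  running=0
  running=0, p=0, v=1
  running=6, p=1, v=6
  running=14, p=2, v=4
  running=38, p=3, v=8

Final answer: 38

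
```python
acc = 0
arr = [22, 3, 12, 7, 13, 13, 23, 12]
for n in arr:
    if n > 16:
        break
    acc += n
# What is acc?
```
Trace:
  acc=0
  acc=0, n=22

Final answer: 0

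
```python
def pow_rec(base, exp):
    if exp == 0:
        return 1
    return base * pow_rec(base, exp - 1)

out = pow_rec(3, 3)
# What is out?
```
Call trace:
pow_rec(base=3, exp=3)
  pow_rec(base=3, exp=2)
    pow_rec(base=3, exp=1)
      pow_rec(base=3, exp=0)
      -> return 1
    -> return 3
  -> return 9
-> return 27

Final answer: 27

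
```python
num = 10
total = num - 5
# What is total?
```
Trace:
  num=10
  num=10, total=5

Final answer: 5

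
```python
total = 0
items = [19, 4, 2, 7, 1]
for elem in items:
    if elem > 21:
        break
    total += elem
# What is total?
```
Trace:
  total=0
  total=19, elem=19
  total=23, elem=4
  total=25, elem=2
  total=32, elem=7
  total=33, elem=1

Final answer: 33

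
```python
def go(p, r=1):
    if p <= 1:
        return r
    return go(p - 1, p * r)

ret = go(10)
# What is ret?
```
Call trace:
go(p=10, r=1)
  go(p=9, r=10)
    go(p=8, r=90)
      go(p=7, r=720)
        go(p=6, r=5040)
          go(p=5, r=30240)
            go(p=4, r=151200)
              go(p=3, r=604800)
                go(p=2, r=1814400)
                  go(p=1, r=3628800)
                  -> return 3628800
                -> return 3628800
              -> return 3628800
            -> return 3628800
          -> return 3628800
        -> return 3628800
      -> return 3628800
    -> return 3628800
  -> return 3628800
-> return 3628800

Final answer: 3628800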